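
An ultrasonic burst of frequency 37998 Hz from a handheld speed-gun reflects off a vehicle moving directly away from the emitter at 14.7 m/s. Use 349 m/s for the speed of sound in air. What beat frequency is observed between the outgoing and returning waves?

3072 Hz

The vehicle first receives the wave as a moving observer: f₁ = f₀ · (v − u)/v = 37998 × (349 − 14.7)/349 ≈ 36398 Hz.
On reflection it acts as a source moving away from the stationary detector: f₂ = f₁ · v/(v + u) = 36398 × 349/363.7 ≈ 34926 Hz.
Beat frequency: |f₂ − f₀| = 2u·f₀/(v + u) = 2 × 14.7 × 37998/363.7 ≈ 3072 Hz.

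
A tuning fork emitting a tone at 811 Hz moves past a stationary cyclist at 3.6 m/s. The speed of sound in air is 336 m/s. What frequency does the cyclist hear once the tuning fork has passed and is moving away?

802 Hz

Receding: f₂ = f · v/(v + v_s) = 811 × 336/339.6 ≈ 802 Hz.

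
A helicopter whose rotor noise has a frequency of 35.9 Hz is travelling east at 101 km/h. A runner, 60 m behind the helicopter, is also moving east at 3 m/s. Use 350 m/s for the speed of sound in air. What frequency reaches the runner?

33.5 Hz

101 km/h = 28.06 m/s.
The runner is behind, so the helicopter is moving away from it while the runner is moving toward the helicopter.
With source receding and observer approaching, f' = f · (v + v_o)/(v + v_s).
f' = 35.9 × (350 + 3)/(350 + 28.06) = 35.9 × 353/378.06 ≈ 33.5 Hz.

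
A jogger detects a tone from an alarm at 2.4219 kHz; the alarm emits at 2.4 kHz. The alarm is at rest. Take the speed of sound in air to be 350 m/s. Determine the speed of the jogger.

f' > f, so the jogger is approaching.
f' = f · (v + v_o)/v ⇒ v_o = v · |f'/f − 1|.
v_o = 350 × |2.4219/2.4 − 1| = 350 × 0.009125 ≈ 3.2 m/s.

3.2 m/s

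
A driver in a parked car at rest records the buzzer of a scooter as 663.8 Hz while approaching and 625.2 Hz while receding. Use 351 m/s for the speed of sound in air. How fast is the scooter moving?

f₁/f₂ = (v + v_s)/(v − v_s), so v_s = v · (f₁ − f₂)/(f₁ + f₂).
v_s = 351 × (663.8 − 625.2)/(663.8 + 625.2) = 351 × 38.6/1289.0 ≈ 10.5 m/s.

10.5 m/s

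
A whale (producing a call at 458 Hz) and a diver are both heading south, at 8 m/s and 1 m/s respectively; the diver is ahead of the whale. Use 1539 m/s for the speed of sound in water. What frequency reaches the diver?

The diver is ahead, so the whale is moving toward it while the diver is moving away from the whale.
With source approaching and observer receding, f' = f · (v − v_o)/(v − v_s).
f' = 458 × (1539 − 1)/(1539 − 8) = 458 × 1538/1531 ≈ 460 Hz.

460 Hz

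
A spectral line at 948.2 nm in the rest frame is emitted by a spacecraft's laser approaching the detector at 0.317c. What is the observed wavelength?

Relativistic Doppler for wavelength: λ' = λ₀ · √((1 − β)/(1 + β)).
λ' = 948.2 × √(0.6830/1.3170) = 948.2 × 0.72014 ≈ 682.8 nm.

682.8 nm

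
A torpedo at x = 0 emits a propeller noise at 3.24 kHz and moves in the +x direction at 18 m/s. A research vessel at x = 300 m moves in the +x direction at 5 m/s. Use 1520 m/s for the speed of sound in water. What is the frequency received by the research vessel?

The observer lies on the +x side, so the source is heading toward the observer and the observer is heading away from the source.
General Doppler shift: f' = f · (v − v_o)/(v − v_s).
f' = 3.24 × (1520 − 5)/(1520 − 18) = 3.24 × 1515/1502 ≈ 3.27 kHz.

3.27 kHz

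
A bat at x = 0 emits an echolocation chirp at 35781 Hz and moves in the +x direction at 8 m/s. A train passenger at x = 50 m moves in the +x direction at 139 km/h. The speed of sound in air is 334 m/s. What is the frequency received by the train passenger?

32421 Hz

139 km/h = 38.61 m/s.
The observer lies on the +x side, so the source is heading toward the observer and the observer is heading away from the source.
Both move, so f' = f · (v − v_o)/(v − v_s).
f' = 35781 × (334 − 38.61)/(334 − 8) = 35781 × 295.39/326 ≈ 32421 Hz.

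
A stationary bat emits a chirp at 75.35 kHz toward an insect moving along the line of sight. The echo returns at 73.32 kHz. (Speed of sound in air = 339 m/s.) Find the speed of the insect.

4.6 m/s

Double Doppler shift off a moving reflector: f₂ = f₀ · (v + u)/(v − u) (u > 0 toward emitter).
Rearranging, u = v · (f₂ − f₀)/(f₂ + f₀) = 339 × -2.03/148.67 ≈ -4.6 m/s.
So the insect is moving at 4.6 m/s away from the emitter.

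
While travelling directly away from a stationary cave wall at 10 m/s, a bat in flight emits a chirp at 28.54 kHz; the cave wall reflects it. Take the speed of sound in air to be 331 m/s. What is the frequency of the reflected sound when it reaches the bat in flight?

26.9 kHz

The cave wall receives the sound from a moving source: f₁ = f₀ · v/(v + v_e) = 28.54 × 331/341 ≈ 27.7 kHz.
On the return leg the bat in flight is a moving observer: f₂ = f₁ · (v − v_e)/v = 27.7 × 321/331 ≈ 26.9 kHz.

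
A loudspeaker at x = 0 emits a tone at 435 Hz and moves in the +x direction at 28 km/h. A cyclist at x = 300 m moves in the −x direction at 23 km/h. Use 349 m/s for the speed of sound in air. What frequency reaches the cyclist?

453 Hz

28 km/h = 7.778 m/s; 23 km/h = 6.389 m/s.
The observer lies on the +x side, so the source is heading toward the observer and the observer is heading toward the source.
General Doppler shift: f' = f · (v + v_o)/(v − v_s).
f' = 435 × (349 + 6.389)/(349 − 7.778) = 435 × 355.39/341.22 ≈ 453 Hz.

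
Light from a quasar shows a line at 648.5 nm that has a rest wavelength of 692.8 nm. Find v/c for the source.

λ'/λ₀ = 0.9361 < 1 (blueshift), so the source is approaching.
λ'/λ₀ = √((1 − β)/(1 + β)) for an approaching source ⇒ β = (1 − r²)/(1 + r²) with r = λ'/λ₀.
β = (1 − 0.8762)/(1 + 0.8762) ≈ 0.066.

0.066c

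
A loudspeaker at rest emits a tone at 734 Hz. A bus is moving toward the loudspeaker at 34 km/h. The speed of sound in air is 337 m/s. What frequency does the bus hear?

755 Hz

34 km/h = 9.444 m/s.
Only the observer moves, toward the source, so f' = f · (v + v_o)/v.
f' = 734 × (337 + 9.444)/337 = 734 × 346.44/337 ≈ 755 Hz.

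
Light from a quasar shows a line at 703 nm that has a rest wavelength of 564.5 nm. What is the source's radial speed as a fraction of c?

λ'/λ₀ = 1.2453 > 1 (redshift), so the source is receding.
λ'/λ₀ = √((1 + β)/(1 − β)) for a receding source ⇒ β = (r² − 1)/(r² + 1) with r = λ'/λ₀.
β = (1.5509 − 1)/(1.5509 + 1) ≈ 0.216.

0.216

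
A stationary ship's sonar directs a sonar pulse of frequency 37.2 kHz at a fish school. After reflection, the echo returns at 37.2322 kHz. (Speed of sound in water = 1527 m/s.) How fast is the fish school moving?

0.66 m/s

Double Doppler shift off a moving reflector: f₂ = f₀ · (v + u)/(v − u) (u > 0 toward emitter).
Rearranging, u = v · (f₂ − f₀)/(f₂ + f₀) = 1527 × 0.0322/74.4322 ≈ 0.66 m/s.
So the fish school is moving at 0.66 m/s toward the emitter.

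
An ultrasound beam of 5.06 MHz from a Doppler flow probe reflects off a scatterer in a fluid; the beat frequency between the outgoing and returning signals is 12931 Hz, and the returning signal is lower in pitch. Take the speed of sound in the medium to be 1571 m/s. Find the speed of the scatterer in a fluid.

Double Doppler shift off a moving reflector: f₂ = f₀ · (v + u)/(v − u) (u > 0 toward emitter).
Returning signal is lower, so f₂ = f₀ − Δf = 5060000 − 12931 = 5047069 Hz.
Rearranging, u = v · (f₂ − f₀)/(f₂ + f₀) = 1571 × -12931/10107069 ≈ -2.01 m/s.
So the scatterer in a fluid is moving at 2.01 m/s away from the emitter.

2.01 m/s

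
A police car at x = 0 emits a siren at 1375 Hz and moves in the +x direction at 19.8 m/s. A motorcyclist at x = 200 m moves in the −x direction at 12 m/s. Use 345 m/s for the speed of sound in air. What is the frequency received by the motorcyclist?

1509 Hz

The observer lies on the +x side, so the source is heading toward the observer and the observer is heading toward the source.
With source approaching and observer approaching, f' = f · (v + v_o)/(v − v_s).
f' = 1375 × (345 + 12)/(345 − 19.8) = 1375 × 357/325.2 ≈ 1509 Hz.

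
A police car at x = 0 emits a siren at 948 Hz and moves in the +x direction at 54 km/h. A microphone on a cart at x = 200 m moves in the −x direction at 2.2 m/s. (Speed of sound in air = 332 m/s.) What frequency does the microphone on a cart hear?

54 km/h = 15 m/s.
The observer lies on the +x side, so the source is heading toward the observer and the observer is heading toward the source.
Both move, so f' = f · (v + v_o)/(v − v_s).
f' = 948 × (332 + 2.2)/(332 − 15) = 948 × 334.2/317 ≈ 999 Hz.

999 Hz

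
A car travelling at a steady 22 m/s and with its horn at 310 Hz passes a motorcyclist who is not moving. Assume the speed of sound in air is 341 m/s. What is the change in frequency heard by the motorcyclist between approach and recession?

40.2 Hz

Approaching: f₁ = f · v/(v − v_s) = 310 × 341/319 ≈ 331.4 Hz.
Receding: f₂ = f · v/(v + v_s) = 310 × 341/363 ≈ 291.2 Hz.
Drop: f₁ − f₂ = 2f·v·v_s/(v² − v_s²) = 2 × 310 × 341 × 22/(341² − 22²) ≈ 40.2 Hz.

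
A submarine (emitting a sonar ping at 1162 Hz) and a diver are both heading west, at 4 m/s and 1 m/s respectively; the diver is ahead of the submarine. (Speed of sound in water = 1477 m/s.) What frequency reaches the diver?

1164 Hz

The diver is ahead, so the submarine is moving toward it while the diver is moving away from the submarine.
With source approaching and observer receding, f' = f · (v − v_o)/(v − v_s).
f' = 1162 × (1477 − 1)/(1477 − 4) = 1162 × 1476/1473 ≈ 1164 Hz.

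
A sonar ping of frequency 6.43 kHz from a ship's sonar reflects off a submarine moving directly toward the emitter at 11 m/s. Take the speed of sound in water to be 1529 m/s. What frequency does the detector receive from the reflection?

At the submarine (a moving observer), f₁ = f₀ · (v + u)/v = 6.43 × 1540/1529 ≈ 6.48 kHz.
The reflection then acts as a moving source: f₂ = f₁ · v/(v − u) ≈ 6.52 kHz.

6.52 kHz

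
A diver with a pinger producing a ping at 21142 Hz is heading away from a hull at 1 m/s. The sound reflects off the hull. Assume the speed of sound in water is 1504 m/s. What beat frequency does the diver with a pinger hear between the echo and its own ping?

The hull receives the sound from a moving source: f₁ = f₀ · v/(v + v_e) = 21142 × 1504/1505 ≈ 21128.0 Hz.
On the return leg the diver with a pinger is a moving observer: f₂ = f₁ · (v − v_e)/v = 21128.0 × 1503/1504 ≈ 21113.9 Hz.
Beat against the emitted tone: |f₂ − f₀| = 2v_e·f₀/(v + v_e) = 2 × 1 × 21142/1505 ≈ 28.1 Hz.

28.1 Hz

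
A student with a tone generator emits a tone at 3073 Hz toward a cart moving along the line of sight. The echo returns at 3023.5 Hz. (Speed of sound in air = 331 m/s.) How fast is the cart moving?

2.69 m/s

Double Doppler shift off a moving reflector: f₂ = f₀ · (v + u)/(v − u) (u > 0 toward emitter).
Rearranging, u = v · (f₂ − f₀)/(f₂ + f₀) = 331 × -49.5/6096.5 ≈ -2.69 m/s.
So the cart is moving at 2.69 m/s away from the emitter.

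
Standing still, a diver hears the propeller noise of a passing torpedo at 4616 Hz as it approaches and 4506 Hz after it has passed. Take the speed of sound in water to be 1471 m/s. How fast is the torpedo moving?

17.7 m/s

f₁/f₂ = (v + v_s)/(v − v_s), so v_s = v · (f₁ − f₂)/(f₁ + f₂).
v_s = 1471 × (4616 − 4506)/(4616 + 4506) = 1471 × 110/9122 ≈ 17.7 m/s.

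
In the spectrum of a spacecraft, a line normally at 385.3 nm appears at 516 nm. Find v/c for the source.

λ'/λ₀ = 1.3392 > 1 (redshift), so the source is receding.
λ'/λ₀ = √((1 + β)/(1 − β)) for a receding source ⇒ β = (r² − 1)/(r² + 1) with r = λ'/λ₀.
β = (1.7935 − 1)/(1.7935 + 1) ≈ 0.284.

0.284c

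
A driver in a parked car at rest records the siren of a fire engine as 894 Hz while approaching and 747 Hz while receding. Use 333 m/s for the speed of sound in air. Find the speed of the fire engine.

f₁/f₂ = (v + v_s)/(v − v_s), so v_s = v · (f₁ − f₂)/(f₁ + f₂).
v_s = 333 × (894 − 747)/(894 + 747) = 333 × 147/1641 ≈ 30 m/s.

30 m/s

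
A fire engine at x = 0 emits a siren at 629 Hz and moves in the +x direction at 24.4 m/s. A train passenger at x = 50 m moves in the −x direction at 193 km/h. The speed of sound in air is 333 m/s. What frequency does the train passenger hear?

788 Hz

193 km/h = 53.61 m/s.
The observer lies on the +x side, so the source is heading toward the observer and the observer is heading toward the source.
With source approaching and observer approaching, f' = f · (v + v_o)/(v − v_s).
f' = 629 × (333 + 53.61)/(333 − 24.4) = 629 × 386.61/308.6 ≈ 788 Hz.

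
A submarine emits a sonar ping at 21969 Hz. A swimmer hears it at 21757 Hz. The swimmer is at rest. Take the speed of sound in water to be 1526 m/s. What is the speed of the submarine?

f' < f, so the submarine is receding.
f' = f · v/(v + v_s) ⇒ v_s = v · |1 − f/f'|.
v_s = 1526 × |1 − 21969/21757| = 1526 × 0.009744 ≈ 14.9 m/s.

14.9 m/s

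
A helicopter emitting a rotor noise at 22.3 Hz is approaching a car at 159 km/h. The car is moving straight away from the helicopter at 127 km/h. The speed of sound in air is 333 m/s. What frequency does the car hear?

23.0 Hz

159 km/h = 44.17 m/s; 127 km/h = 35.28 m/s.
General Doppler shift: f' = f · (v − v_o)/(v − v_s).
f' = 22.3 × (333 − 35.28)/(333 − 44.17) = 22.3 × 297.72/288.83 ≈ 23.0 Hz.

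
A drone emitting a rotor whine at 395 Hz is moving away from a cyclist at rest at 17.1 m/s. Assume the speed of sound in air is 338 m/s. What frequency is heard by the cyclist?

Moving source, stationary observer: f' = f · v/(v + v_s) since the source is receding.
f' = 395 × 338/(338 + 17.1) = 395 × 338/355.1 ≈ 376 Hz.

376 Hz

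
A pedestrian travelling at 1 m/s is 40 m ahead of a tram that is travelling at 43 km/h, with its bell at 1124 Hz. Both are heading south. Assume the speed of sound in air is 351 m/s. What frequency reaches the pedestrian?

43 km/h = 11.94 m/s.
The pedestrian is ahead, so the tram is moving toward it while the pedestrian is moving away from the tram.
General Doppler shift: f' = f · (v − v_o)/(v − v_s).
f' = 1124 × (351 − 1)/(351 − 11.94) = 1124 × 350/339.06 ≈ 1160 Hz.

1160 Hz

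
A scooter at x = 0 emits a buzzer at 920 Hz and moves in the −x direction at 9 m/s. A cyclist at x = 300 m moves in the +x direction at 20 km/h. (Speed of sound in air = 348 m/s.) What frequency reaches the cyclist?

20 km/h = 5.556 m/s.
The observer lies on the +x side, so the source is heading away from the observer and the observer is heading away from the source.
Both move, so f' = f · (v − v_o)/(v + v_s).
f' = 920 × (348 − 5.556)/(348 + 9) = 920 × 342.44/357 ≈ 882 Hz.

882 Hz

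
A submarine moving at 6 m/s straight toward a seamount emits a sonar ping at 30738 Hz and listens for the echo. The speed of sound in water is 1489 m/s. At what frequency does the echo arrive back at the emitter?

The seamount receives the sound from a moving source: f₁ = f₀ · v/(v − v_e) = 30738 × 1489/1483 ≈ 30862 Hz.
On the return leg the submarine is a moving observer: f₂ = f₁ · (v + v_e)/v = 30862 × 1495/1489 ≈ 30987 Hz.
Equivalently f₂ = f₀ · (v + v_e)/(v − v_e).

30987 Hz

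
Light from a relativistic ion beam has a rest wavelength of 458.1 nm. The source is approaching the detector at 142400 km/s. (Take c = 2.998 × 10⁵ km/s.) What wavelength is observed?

β = v/c = 142400/299800 = 0.4750.
Relativistic Doppler for wavelength: λ' = λ₀ · √((1 − β)/(1 + β)).
λ' = 458.1 × √(0.5250/1.4750) = 458.1 × 0.59661 ≈ 273.3 nm.

273.3 nm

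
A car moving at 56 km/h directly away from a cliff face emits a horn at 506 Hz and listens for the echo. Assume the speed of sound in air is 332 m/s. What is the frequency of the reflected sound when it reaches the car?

461 Hz

56 km/h = 15.56 m/s.
The cliff face receives the sound from a moving source: f₁ = f₀ · v/(v + v_e) = 506 × 332/347.56 ≈ 483 Hz.
On the return leg the car is a moving observer: f₂ = f₁ · (v − v_e)/v = 483 × 316.44/332 ≈ 461 Hz.
Equivalently f₂ = f₀ · (v − v_e)/(v + v_e).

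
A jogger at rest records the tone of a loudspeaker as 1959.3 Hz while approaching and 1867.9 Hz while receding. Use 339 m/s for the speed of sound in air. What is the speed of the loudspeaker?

f₁/f₂ = (v + v_s)/(v − v_s), so v_s = v · (f₁ − f₂)/(f₁ + f₂).
v_s = 339 × (1959.3 − 1867.9)/(1959.3 + 1867.9) = 339 × 91.4/3827.2 ≈ 8.1 m/s.

8.1 m/s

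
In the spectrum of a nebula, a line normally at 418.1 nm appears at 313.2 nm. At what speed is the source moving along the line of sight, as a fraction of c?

λ'/λ₀ = 0.7491 < 1 (blueshift), so the source is approaching.
λ'/λ₀ = √((1 − β)/(1 + β)) for an approaching source ⇒ β = (1 − r²)/(1 + r²) with r = λ'/λ₀.
β = (1 − 0.5612)/(1 + 0.5612) ≈ 0.281.

0.281c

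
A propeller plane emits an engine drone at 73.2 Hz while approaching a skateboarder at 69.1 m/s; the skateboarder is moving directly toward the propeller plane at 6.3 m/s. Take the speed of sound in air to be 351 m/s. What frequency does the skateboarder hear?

With source approaching and observer approaching, f' = f · (v + v_o)/(v − v_s).
f' = 73.2 × (351 + 6.3)/(351 − 69.1) = 73.2 × 357.3/281.9 ≈ 93 Hz.

93 Hz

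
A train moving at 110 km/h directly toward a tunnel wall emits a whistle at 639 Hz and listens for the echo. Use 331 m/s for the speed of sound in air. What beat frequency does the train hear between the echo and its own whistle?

130 Hz

110 km/h = 30.56 m/s.
The tunnel wall receives the sound from a moving source: f₁ = f₀ · v/(v − v_e) = 639 × 331/300.44 ≈ 704.0 Hz.
On the return leg the train is a moving observer: f₂ = f₁ · (v + v_e)/v = 704.0 × 361.56/331 ≈ 769.0 Hz.
Beat against the emitted tone: |f₂ − f₀| = 2v_e·f₀/(v − v_e) = 2 × 30.56 × 639/300.44 ≈ 130 Hz.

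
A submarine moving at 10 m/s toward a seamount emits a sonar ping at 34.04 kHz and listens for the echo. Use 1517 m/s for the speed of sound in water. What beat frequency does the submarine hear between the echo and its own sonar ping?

452 Hz

The seamount receives the sound from a moving source: f₁ = f₀ · v/(v − v_e) = 34.04 × 1517/1507 ≈ 34.266 kHz.
On the return leg the submarine is a moving observer: f₂ = f₁ · (v + v_e)/v = 34.266 × 1527/1517 ≈ 34.492 kHz.
Equivalently f₂ = f₀ · (v + v_e)/(v − v_e).
Beat against the emitted tone (with f₀ = 34040 Hz): |f₂ − f₀| = 2v_e·f₀/(v − v_e) = 2 × 10 × 34040/1507 ≈ 452 Hz.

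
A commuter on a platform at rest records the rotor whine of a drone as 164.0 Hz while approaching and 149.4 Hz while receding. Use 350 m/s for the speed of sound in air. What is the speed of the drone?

f₁/f₂ = (v + v_s)/(v − v_s), so v_s = v · (f₁ − f₂)/(f₁ + f₂).
v_s = 350 × (164.0 − 149.4)/(164.0 + 149.4) = 350 × 14.6/313.4 ≈ 16.3 m/s.

16.3 m/s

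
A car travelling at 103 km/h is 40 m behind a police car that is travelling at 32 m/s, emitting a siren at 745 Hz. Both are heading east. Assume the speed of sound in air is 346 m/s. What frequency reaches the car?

738 Hz

103 km/h = 28.61 m/s.
The car is behind, so the police car is moving away from it while the car is moving toward the police car.
Both move, so f' = f · (v + v_o)/(v + v_s).
f' = 745 × (346 + 28.61)/(346 + 32) = 745 × 374.61/378 ≈ 738 Hz.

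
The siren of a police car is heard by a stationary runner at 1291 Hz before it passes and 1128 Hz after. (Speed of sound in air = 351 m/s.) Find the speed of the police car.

f₁/f₂ = (v + v_s)/(v − v_s), so v_s = v · (f₁ − f₂)/(f₁ + f₂).
v_s = 351 × (1291 − 1128)/(1291 + 1128) = 351 × 163/2419 ≈ 23.7 m/s.

23.7 m/s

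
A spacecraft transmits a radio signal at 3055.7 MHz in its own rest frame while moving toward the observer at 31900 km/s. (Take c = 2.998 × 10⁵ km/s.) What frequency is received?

β = v/c = 31900/299800 = 0.1064.
Relativistic Doppler for frequency: f' = f₀ · √((1 + β)/(1 − β)).
f' = 3055.7 × √(1.1064/0.8936) = 3055.7 × 1.11272 ≈ 3400.1 MHz.

3400.1 MHz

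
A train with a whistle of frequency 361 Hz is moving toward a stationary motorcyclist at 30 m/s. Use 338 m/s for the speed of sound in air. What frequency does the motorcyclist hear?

396 Hz

Only the source moves, toward the listener, so f' = f · v/(v − v_s).
f' = 361 × 338/(338 − 30) = 361 × 338/308 ≈ 396 Hz.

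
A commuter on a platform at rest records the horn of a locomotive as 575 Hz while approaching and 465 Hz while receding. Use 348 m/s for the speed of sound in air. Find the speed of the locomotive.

f₁/f₂ = (v + v_s)/(v − v_s), so v_s = v · (f₁ − f₂)/(f₁ + f₂).
v_s = 348 × (575 − 465)/(575 + 465) = 348 × 110/1040 ≈ 37 m/s.

37 m/s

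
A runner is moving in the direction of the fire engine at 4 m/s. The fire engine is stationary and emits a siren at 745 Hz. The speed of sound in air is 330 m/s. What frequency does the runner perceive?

Only the observer moves, toward the source, so f' = f · (v + v_o)/v.
f' = 745 × (330 + 4)/330 = 745 × 334/330 ≈ 754 Hz.

754 Hz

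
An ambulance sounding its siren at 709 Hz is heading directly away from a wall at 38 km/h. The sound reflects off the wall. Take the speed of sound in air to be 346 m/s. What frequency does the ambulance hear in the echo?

38 km/h = 10.56 m/s.
The wall receives the sound from a moving source: f₁ = f₀ · v/(v + v_e) = 709 × 346/356.56 ≈ 688 Hz.
On the return leg the ambulance is a moving observer: f₂ = f₁ · (v − v_e)/v = 688 × 335.44/346 ≈ 667 Hz.

667 Hz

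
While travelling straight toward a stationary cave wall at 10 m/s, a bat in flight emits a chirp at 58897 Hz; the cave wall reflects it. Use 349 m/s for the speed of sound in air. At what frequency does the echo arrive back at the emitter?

62372 Hz

The cave wall receives the sound from a moving source: f₁ = f₀ · v/(v − v_e) = 58897 × 349/339 ≈ 60634 Hz.
On the return leg the bat in flight is a moving observer: f₂ = f₁ · (v + v_e)/v = 60634 × 359/349 ≈ 62372 Hz.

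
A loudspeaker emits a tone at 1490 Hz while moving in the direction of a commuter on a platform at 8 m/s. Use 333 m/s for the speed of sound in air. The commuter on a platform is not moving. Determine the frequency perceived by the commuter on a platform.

1527 Hz

Moving source, stationary observer: f' = f · v/(v − v_s) since the source is approaching.
f' = 1490 × 333/(333 − 8) = 1490 × 333/325 ≈ 1527 Hz.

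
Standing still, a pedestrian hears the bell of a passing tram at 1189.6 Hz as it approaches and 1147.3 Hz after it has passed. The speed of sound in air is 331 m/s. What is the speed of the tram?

f₁/f₂ = (v + v_s)/(v − v_s), so v_s = v · (f₁ − f₂)/(f₁ + f₂).
v_s = 331 × (1189.6 − 1147.3)/(1189.6 + 1147.3) = 331 × 42.3/2336.9 ≈ 6.0 m/s.

6.0 m/s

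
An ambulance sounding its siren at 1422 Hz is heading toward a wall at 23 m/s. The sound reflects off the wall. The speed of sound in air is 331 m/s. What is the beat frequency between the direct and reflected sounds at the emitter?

The wall receives the sound from a moving source: f₁ = f₀ · v/(v − v_e) = 1422 × 331/308 ≈ 1528 Hz.
On the return leg the ambulance is a moving observer: f₂ = f₁ · (v + v_e)/v = 1528 × 354/331 ≈ 1634 Hz.
Beat against the emitted tone: |f₂ − f₀| = 2v_e·f₀/(v − v_e) = 2 × 23 × 1422/308 ≈ 212 Hz.

212 Hz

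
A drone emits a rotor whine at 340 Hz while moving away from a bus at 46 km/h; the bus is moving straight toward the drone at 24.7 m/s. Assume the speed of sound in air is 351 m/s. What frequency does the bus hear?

46 km/h = 12.78 m/s.
Both move, so f' = f · (v + v_o)/(v + v_s).
f' = 340 × (351 + 24.7)/(351 + 12.78) = 340 × 375.7/363.78 ≈ 351 Hz.

351 Hz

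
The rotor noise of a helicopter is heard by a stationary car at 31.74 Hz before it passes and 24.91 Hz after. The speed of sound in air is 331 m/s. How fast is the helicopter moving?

f₁/f₂ = (v + v_s)/(v − v_s), so v_s = v · (f₁ − f₂)/(f₁ + f₂).
v_s = 331 × (31.74 − 24.91)/(31.74 + 24.91) = 331 × 6.83/56.65 ≈ 40 m/s.

40 m/s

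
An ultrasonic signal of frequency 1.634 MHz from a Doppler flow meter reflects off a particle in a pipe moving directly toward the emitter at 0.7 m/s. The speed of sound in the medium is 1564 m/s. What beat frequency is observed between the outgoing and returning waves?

The particle in a pipe first receives the wave as a moving observer: f₁ = f₀ · (v + u)/v = 1.634 × (1564 + 0.7)/1564 ≈ 1.634731 MHz.
The reflection then acts as a moving source: f₂ = f₁ · v/(v − u) ≈ 1.635463 MHz.
Beat frequency (with f₀ = 1634000 Hz): |f₂ − f₀| = 2u·f₀/(v − u) = 2 × 0.7 × 1634000/1563.3 ≈ 1463 Hz.

1463 Hz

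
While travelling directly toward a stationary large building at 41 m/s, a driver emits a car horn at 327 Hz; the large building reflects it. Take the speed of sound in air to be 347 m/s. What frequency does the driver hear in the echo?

The large building receives the sound from a moving source: f₁ = f₀ · v/(v − v_e) = 327 × 347/306 ≈ 371 Hz.
On the return leg the driver is a moving observer: f₂ = f₁ · (v + v_e)/v = 371 × 388/347 ≈ 415 Hz.
Equivalently f₂ = f₀ · (v + v_e)/(v − v_e).

415 Hz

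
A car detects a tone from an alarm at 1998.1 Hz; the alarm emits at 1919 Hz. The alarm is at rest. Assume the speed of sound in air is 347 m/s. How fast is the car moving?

14.3 m/s

f' > f, so the car is approaching.
f' = f · (v + v_o)/v ⇒ v_o = v · |f'/f − 1|.
v_o = 347 × |1998.1/1919 − 1| = 347 × 0.04122 ≈ 14.3 m/s.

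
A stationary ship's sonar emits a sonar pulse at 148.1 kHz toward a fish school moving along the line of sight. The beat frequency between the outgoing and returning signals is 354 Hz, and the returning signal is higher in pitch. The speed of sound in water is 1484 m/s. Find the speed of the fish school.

1.77 m/s

Double Doppler shift off a moving reflector: f₂ = f₀ · (v + u)/(v − u) (u > 0 toward emitter).
Returning signal is higher, so f₂ = f₀ + Δf = 148100 + 354 = 148454 Hz.
Rearranging, u = v · (f₂ − f₀)/(f₂ + f₀) = 1484 × 354/296554 ≈ 1.77 m/s.
So the fish school is moving at 1.77 m/s toward the emitter.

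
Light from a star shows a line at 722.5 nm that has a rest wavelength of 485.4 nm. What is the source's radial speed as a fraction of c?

λ'/λ₀ = 1.4885 > 1 (redshift), so the source is receding.
λ'/λ₀ = √((1 + β)/(1 − β)) for a receding source ⇒ β = (r² − 1)/(r² + 1) with r = λ'/λ₀.
β = (2.2155 − 1)/(2.2155 + 1) ≈ 0.378.

0.378c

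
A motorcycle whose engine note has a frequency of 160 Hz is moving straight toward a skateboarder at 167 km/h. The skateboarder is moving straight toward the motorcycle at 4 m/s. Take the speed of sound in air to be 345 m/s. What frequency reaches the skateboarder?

187 Hz

167 km/h = 46.39 m/s.
With source approaching and observer approaching, f' = f · (v + v_o)/(v − v_s).
f' = 160 × (345 + 4)/(345 − 46.39) = 160 × 349/298.61 ≈ 187 Hz.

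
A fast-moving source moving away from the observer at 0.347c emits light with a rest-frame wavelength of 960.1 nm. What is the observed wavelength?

Relativistic Doppler for wavelength: λ' = λ₀ · √((1 + β)/(1 − β)).
λ' = 960.1 × √(1.3470/0.6530) = 960.1 × 1.43624 ≈ 1378.9 nm.

1378.9 nm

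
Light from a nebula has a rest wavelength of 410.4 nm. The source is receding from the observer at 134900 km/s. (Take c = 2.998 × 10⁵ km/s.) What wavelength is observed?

666.3 nm

β = v/c = 134900/299800 = 0.4500.
Relativistic Doppler for wavelength: λ' = λ₀ · √((1 + β)/(1 − β)).
λ' = 410.4 × √(1.4500/0.5500) = 410.4 × 1.62362 ≈ 666.3 nm.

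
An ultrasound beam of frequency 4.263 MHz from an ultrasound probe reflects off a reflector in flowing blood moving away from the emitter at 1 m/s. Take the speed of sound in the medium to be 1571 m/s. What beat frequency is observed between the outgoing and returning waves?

5424 Hz

At the reflector in flowing blood (a moving observer), f₁ = f₀ · (v − u)/v = 4.263 × 1570/1571 ≈ 4.26029 MHz.
On reflection it acts as a source moving away from the stationary detector: f₂ = f₁ · v/(v + u) = 4.26029 × 1571/1572 ≈ 4.25758 MHz.
Beat frequency (with f₀ = 4263000 Hz): |f₂ − f₀| = 2u·f₀/(v + u) = 2 × 1 × 4263000/1572 ≈ 5424 Hz.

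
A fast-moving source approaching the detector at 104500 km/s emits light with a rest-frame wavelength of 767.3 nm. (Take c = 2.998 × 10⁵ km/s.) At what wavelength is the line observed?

β = v/c = 104500/299800 = 0.3486.
Relativistic Doppler for wavelength: λ' = λ₀ · √((1 − β)/(1 + β)).
λ' = 767.3 × √(0.6514/1.3486) = 767.3 × 0.69502 ≈ 533.3 nm.

533.3 nm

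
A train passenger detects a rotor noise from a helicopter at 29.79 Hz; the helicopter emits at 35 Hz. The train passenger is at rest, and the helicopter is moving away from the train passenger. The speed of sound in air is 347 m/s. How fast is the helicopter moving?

61 m/s

f' = f · v/(v + v_s) ⇒ v_s = v · |1 − f/f'|.
v_s = 347 × |1 − 35/29.79| = 347 × 0.1749 ≈ 61 m/s.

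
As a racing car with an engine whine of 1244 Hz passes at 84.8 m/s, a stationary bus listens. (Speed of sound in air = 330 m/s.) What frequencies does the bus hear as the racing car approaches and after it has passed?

Approaching: f₁ = f · v/(v − v_s) = 1244 × 330/245.2 ≈ 1674 Hz.
Receding: f₂ = f · v/(v + v_s) = 1244 × 330/414.8 ≈ 990 Hz.

1674 Hz approaching; 990 Hz receding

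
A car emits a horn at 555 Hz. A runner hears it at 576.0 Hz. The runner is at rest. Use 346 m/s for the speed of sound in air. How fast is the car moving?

12.6 m/s

f' > f, so the car is approaching.
f' = f · v/(v − v_s) ⇒ v_s = v · |1 − f/f'|.
v_s = 346 × |1 − 555/576.0| = 346 × 0.03646 ≈ 12.6 m/s.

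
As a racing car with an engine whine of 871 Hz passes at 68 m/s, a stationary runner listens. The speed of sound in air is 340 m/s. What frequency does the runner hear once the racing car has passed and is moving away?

726 Hz

Receding: f₂ = f · v/(v + v_s) = 871 × 340/408 ≈ 726 Hz.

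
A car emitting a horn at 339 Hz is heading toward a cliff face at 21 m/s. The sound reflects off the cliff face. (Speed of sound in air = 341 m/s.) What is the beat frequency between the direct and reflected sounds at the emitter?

The cliff face receives the sound from a moving source: f₁ = f₀ · v/(v − v_e) = 339 × 341/320 ≈ 361.2 Hz.
On the return leg the car is a moving observer: f₂ = f₁ · (v + v_e)/v = 361.2 × 362/341 ≈ 383.5 Hz.
Beat against the emitted tone: |f₂ − f₀| = 2v_e·f₀/(v − v_e) = 2 × 21 × 339/320 ≈ 44.5 Hz.

44.5 Hz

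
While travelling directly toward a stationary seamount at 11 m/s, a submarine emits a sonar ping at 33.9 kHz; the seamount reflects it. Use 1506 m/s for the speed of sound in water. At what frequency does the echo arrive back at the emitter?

34.4 kHz

The seamount receives the sound from a moving source: f₁ = f₀ · v/(v − v_e) = 33.9 × 1506/1495 ≈ 34.1 kHz.
On the return leg the submarine is a moving observer: f₂ = f₁ · (v + v_e)/v = 34.1 × 1517/1506 ≈ 34.4 kHz.
Equivalently f₂ = f₀ · (v + v_e)/(v − v_e).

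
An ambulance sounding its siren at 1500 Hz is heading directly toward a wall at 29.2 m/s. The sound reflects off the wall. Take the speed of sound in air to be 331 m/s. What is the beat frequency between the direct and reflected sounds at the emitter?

290 Hz

The wall receives the sound from a moving source: f₁ = f₀ · v/(v − v_e) = 1500 × 331/301.8 ≈ 1645 Hz.
On the return leg the ambulance is a moving observer: f₂ = f₁ · (v + v_e)/v = 1645 × 360.2/331 ≈ 1790 Hz.
Equivalently f₂ = f₀ · (v + v_e)/(v − v_e).
Beat against the emitted tone: |f₂ − f₀| = 2v_e·f₀/(v − v_e) = 2 × 29.2 × 1500/301.8 ≈ 290 Hz.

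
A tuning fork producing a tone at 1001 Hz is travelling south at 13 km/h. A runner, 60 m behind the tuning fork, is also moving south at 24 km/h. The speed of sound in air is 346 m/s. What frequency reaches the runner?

13 km/h = 3.611 m/s; 24 km/h = 6.667 m/s.
The runner is behind, so the tuning fork is moving away from it while the runner is moving toward the tuning fork.
With source receding and observer approaching, f' = f · (v + v_o)/(v + v_s).
f' = 1001 × (346 + 6.667)/(346 + 3.611) = 1001 × 352.67/349.61 ≈ 1010 Hz.

1010 Hz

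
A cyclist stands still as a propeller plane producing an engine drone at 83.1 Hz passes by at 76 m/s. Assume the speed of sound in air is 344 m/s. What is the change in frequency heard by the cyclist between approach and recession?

38.6 Hz

Approaching: f₁ = f · v/(v − v_s) = 83.1 × 344/268 ≈ 106.7 Hz.
Receding: f₂ = f · v/(v + v_s) = 83.1 × 344/420 ≈ 68.1 Hz.
Drop: f₁ − f₂ = 2f·v·v_s/(v² − v_s²) = 2 × 83.1 × 344 × 76/(344² − 76²) ≈ 38.6 Hz.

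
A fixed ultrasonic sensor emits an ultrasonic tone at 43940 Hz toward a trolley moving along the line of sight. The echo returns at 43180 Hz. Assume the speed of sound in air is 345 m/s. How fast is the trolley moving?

3.0 m/s

Double Doppler shift off a moving reflector: f₂ = f₀ · (v + u)/(v − u) (u > 0 toward emitter).
Rearranging, u = v · (f₂ − f₀)/(f₂ + f₀) = 345 × -760/87120 ≈ -3.0 m/s.
So the trolley is moving at 3.0 m/s away from the emitter.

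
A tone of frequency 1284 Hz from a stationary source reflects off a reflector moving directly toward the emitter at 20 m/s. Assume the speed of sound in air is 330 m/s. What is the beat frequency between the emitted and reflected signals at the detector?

The reflector first receives the wave as a moving observer: f₁ = f₀ · (v + u)/v = 1284 × (330 + 20)/330 ≈ 1361.8 Hz.
On reflection it acts as a source moving toward the stationary detector: f₂ = f₁ · v/(v − u) = 1361.8 × 330/310 ≈ 1449.7 Hz.
Equivalently f₂ = f₀ · (v + u)/(v − u).
Beat frequency: |f₂ − f₀| = 2u·f₀/(v − u) = 2 × 20 × 1284/310 ≈ 166 Hz.

166 Hz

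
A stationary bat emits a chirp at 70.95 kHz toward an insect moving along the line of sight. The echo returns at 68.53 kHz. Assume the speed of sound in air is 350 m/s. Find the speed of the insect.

Double Doppler shift off a moving reflector: f₂ = f₀ · (v + u)/(v − u) (u > 0 toward emitter).
Rearranging, u = v · (f₂ − f₀)/(f₂ + f₀) = 350 × -2.42/139.48 ≈ -6.1 m/s.
So the insect is moving at 6.1 m/s away from the emitter.

6.1 m/s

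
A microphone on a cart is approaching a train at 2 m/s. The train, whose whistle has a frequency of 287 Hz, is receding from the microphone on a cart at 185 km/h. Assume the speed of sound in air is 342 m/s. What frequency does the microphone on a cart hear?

251 Hz

185 km/h = 51.39 m/s.
With source receding and observer approaching, f' = f · (v + v_o)/(v + v_s).
f' = 287 × (342 + 2)/(342 + 51.39) = 287 × 344/393.39 ≈ 251 Hz.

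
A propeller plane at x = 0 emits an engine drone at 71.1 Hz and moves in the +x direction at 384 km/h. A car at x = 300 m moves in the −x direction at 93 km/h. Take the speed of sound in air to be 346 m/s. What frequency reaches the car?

110 Hz

384 km/h = 106.7 m/s; 93 km/h = 25.83 m/s.
The observer lies on the +x side, so the source is heading toward the observer and the observer is heading toward the source.
With source approaching and observer approaching, f' = f · (v + v_o)/(v − v_s).
f' = 71.1 × (346 + 25.83)/(346 − 106.7) = 71.1 × 371.83/239.33 ≈ 110 Hz.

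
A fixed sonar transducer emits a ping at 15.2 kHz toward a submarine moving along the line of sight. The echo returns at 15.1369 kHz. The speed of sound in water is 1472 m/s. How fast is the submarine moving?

Double Doppler shift off a moving reflector: f₂ = f₀ · (v + u)/(v − u) (u > 0 toward emitter).
Rearranging, u = v · (f₂ − f₀)/(f₂ + f₀) = 1472 × -0.0631/30.3369 ≈ -3.1 m/s.
So the submarine is moving at 3.1 m/s away from the emitter.

3.1 m/s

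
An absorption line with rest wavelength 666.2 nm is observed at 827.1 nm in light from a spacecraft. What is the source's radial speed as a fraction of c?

0.213c

λ'/λ₀ = 1.2415 > 1 (redshift), so the source is receding.
λ'/λ₀ = √((1 + β)/(1 − β)) for a receding source ⇒ β = (r² − 1)/(r² + 1) with r = λ'/λ₀.
β = (1.5414 − 1)/(1.5414 + 1) ≈ 0.213.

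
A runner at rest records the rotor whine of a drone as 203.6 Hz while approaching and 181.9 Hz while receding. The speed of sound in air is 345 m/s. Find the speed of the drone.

19.4 m/s

f₁/f₂ = (v + v_s)/(v − v_s), so v_s = v · (f₁ − f₂)/(f₁ + f₂).
v_s = 345 × (203.6 − 181.9)/(203.6 + 181.9) = 345 × 21.7/385.5 ≈ 19.4 m/s.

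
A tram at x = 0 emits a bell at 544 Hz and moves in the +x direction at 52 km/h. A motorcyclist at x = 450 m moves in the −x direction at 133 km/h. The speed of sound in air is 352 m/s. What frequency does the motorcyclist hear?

627 Hz

52 km/h = 14.44 m/s; 133 km/h = 36.94 m/s.
The observer lies on the +x side, so the source is heading toward the observer and the observer is heading toward the source.
Both move, so f' = f · (v + v_o)/(v − v_s).
f' = 544 × (352 + 36.94)/(352 − 14.44) = 544 × 388.94/337.56 ≈ 627 Hz.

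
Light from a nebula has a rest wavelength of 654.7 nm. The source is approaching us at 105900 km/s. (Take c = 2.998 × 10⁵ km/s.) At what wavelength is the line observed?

452.6 nm

β = v/c = 105900/299800 = 0.3532.
Relativistic Doppler for wavelength: λ' = λ₀ · √((1 − β)/(1 + β)).
λ' = 654.7 × √(0.6468/1.3532) = 654.7 × 0.69133 ≈ 452.6 nm.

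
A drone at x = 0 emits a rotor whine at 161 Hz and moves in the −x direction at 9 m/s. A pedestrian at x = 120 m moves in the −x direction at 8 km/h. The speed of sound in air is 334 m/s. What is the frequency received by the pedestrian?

158 Hz

8 km/h = 2.222 m/s.
The observer lies on the +x side, so the source is heading away from the observer and the observer is heading toward the source.
Both move, so f' = f · (v + v_o)/(v + v_s).
f' = 161 × (334 + 2.222)/(334 + 9) = 161 × 336.22/343 ≈ 158 Hz.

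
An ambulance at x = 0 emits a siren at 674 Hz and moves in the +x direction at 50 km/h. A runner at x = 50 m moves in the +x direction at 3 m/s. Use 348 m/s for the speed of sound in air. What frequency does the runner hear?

50 km/h = 13.89 m/s.
The observer lies on the +x side, so the source is heading toward the observer and the observer is heading away from the source.
General Doppler shift: f' = f · (v − v_o)/(v − v_s).
f' = 674 × (348 − 3)/(348 − 13.89) = 674 × 345/334.11 ≈ 696 Hz.

696 Hz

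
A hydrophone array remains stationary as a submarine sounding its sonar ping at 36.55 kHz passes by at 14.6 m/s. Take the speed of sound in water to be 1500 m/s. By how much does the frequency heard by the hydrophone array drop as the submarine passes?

Approaching: f₁ = f · v/(v − v_s) = 36.55 × 1500/1485.4 ≈ 36.909 kHz.
Receding: f₂ = f · v/(v + v_s) = 36.55 × 1500/1514.6 ≈ 36.198 kHz.
Drop: f₁ − f₂ = 2f·v·v_s/(v² − v_s²) = 2 × 36.55 × 1500 × 14.6/(1500² − 14.6²) ≈ 0.712 kHz.

0.712 kHz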